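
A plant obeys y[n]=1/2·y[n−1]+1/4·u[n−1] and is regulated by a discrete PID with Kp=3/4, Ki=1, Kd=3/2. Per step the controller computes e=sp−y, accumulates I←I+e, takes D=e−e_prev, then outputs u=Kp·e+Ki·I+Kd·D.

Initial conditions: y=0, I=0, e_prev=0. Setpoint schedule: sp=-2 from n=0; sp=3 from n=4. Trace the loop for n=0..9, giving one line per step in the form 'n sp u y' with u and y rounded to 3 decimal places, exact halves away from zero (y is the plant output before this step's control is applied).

0 -2 -6.500 0.000
1 -2 -0.219 -1.625
2 -2 -5.494 -0.867
3 -2 -2.435 -1.807
4 3 11.254 -1.512
5 3 -2.893 2.057
6 3 9.098 0.305
7 3 2.269 2.427
8 3 8.125 1.781
9 3 4.667 2.922

(exact arithmetic carried between steps; '≈' marks a value shown rounded to 6 d.p. or computed from one; I and e_prev carry over from the previous line; the table rounds u and y to 3 d.p., halves away from zero)
n=0: y=0, sp=-2, e=sp−y=-2; I=-2, D=e−e_prev=-2; u=3/4·(-2)+1·(-2)+3/2·(-2)=-6.5; next y=1/2·0+1/4·(-6.5)=-1.625
n=1: y=-1.625, sp=-2, e=sp−y=-0.375; I=-2.375, D=e−e_prev=1.625; u=3/4·(-0.375)+1·(-2.375)+3/2·1.625=-0.21875; next y=1/2·(-1.625)+1/4·(-0.21875)≈-0.867188
n=2: y≈-0.867188, sp=-2, e=sp−y≈-1.132813; I≈-3.507813, D=e−e_prev≈-0.757813; u=3/4·(-1.132813)+1·(-3.507813)+3/2·(-0.757813)≈-5.494141; next y=1/2·(-0.867188)+1/4·(-5.494141)≈-1.807129
n=3: y≈-1.807129, sp=-2, e=sp−y≈-0.192871; I≈-3.700684, D=e−e_prev≈0.939941; u=3/4·(-0.192871)+1·(-3.700684)+3/2·0.939941≈-2.435425; next y=1/2·(-1.807129)+1/4·(-2.435425)≈-1.512421
n=4: y≈-1.512421, sp=3, e=sp−y≈4.512421; I≈0.811737, D=e−e_prev≈4.705292; u=3/4·4.512421+1·0.811737+3/2·4.705292≈11.253990; next y=1/2·(-1.512421)+1/4·11.253990≈2.057287
n=5: y≈2.057287, sp=3, e=sp−y≈0.942713; I≈1.754450, D=e−e_prev≈-3.569708; u=3/4·0.942713+1·1.754450+3/2·(-3.569708)≈-2.893077; next y=1/2·2.057287+1/4·(-2.893077)≈0.305374
n=6: y≈0.305374, sp=3, e=sp−y≈2.694626; I≈4.449076, D=e−e_prev≈1.751913; u=3/4·2.694626+1·4.449076+3/2·1.751913≈9.097914; next y=1/2·0.305374+1/4·9.097914≈2.427166
n=7: y≈2.427166, sp=3, e=sp−y≈0.572834; I≈5.021910, D=e−e_prev≈-2.121791; u=3/4·0.572834+1·5.021910+3/2·(-2.121791)≈2.268848; next y=1/2·2.427166+1/4·2.268848≈1.780795
n=8: y≈1.780795, sp=3, e=sp−y≈1.219205; I≈6.241115, D=e−e_prev≈0.646371; u=3/4·1.219205+1·6.241115+3/2·0.646371≈8.125075; next y=1/2·1.780795+1/4·8.125075≈2.921666
n=9: y≈2.921666, sp=3, e=sp−y≈0.078334; I≈6.319449, D=e−e_prev≈-1.140871; u=3/4·0.078334+1·6.319449+3/2·(-1.140871)≈4.666892; next y=1/2·2.921666+1/4·4.666892≈2.627556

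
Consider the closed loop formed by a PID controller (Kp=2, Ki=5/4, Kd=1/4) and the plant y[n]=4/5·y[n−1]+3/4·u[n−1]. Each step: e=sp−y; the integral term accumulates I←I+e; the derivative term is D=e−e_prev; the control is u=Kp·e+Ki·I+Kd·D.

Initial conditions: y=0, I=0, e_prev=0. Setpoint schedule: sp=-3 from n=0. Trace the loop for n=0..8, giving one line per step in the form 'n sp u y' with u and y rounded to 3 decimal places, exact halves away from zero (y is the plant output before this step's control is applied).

0 -3 -10.500 0.000
1 -3 14.063 -7.875
2 -3 -24.239 4.247
3 -3 36.333 -14.782
4 -3 -59.419 15.424
5 -3 91.873 -32.224
6 -3 -147.233 43.125
7 -3 230.622 -75.924
8 -3 -366.515 112.227

(exact arithmetic carried between steps; '≈' marks a value shown rounded to 6 d.p. or computed from one; I and e_prev carry over from the previous line; the table rounds u and y to 3 d.p., halves away from zero)
n=0: y=0, sp=-3, e=sp−y=-3; I=-3, D=e−e_prev=-3; u=2·(-3)+5/4·(-3)+1/4·(-3)=-10.5; next y=4/5·0+3/4·(-10.5)=-7.875
n=1: y=-7.875, sp=-3, e=sp−y=4.875; I=1.875, D=e−e_prev=7.875; u=2·4.875+5/4·1.875+1/4·7.875=14.0625; next y=4/5·(-7.875)+3/4·14.0625=4.246875
n=2: y=4.246875, sp=-3, e=sp−y=-7.246875; I=-5.371875, D=e−e_prev=-12.121875; u=2·(-7.246875)+5/4·(-5.371875)+1/4·(-12.121875)≈-24.239063; next y=4/5·4.246875+3/4·(-24.239063)≈-14.781797
n=3: y≈-14.781797, sp=-3, e=sp−y≈11.781797; I≈6.409922, D=e−e_prev≈19.028672; u=2·11.781797+5/4·6.409922+1/4·19.028672≈36.333164; next y=4/5·(-14.781797)+3/4·36.333164≈15.424436
n=4: y≈15.424436, sp=-3, e=sp−y≈-18.424436; I≈-12.014514, D=e−e_prev≈-30.206232; u=2·(-18.424436)+5/4·(-12.014514)+1/4·(-30.206232)≈-59.418571; next y=4/5·15.424436+3/4·(-59.418571)≈-32.224380
n=5: y≈-32.224380, sp=-3, e=sp−y≈29.224380; I≈17.209866, D=e−e_prev≈47.648816; u=2·29.224380+5/4·17.209866+1/4·47.648816≈91.873297; next y=4/5·(-32.224380)+3/4·91.873297≈43.125469
n=6: y≈43.125469, sp=-3, e=sp−y≈-46.125469; I≈-28.915602, D=e−e_prev≈-75.349849; u=2·(-46.125469)+5/4·(-28.915602)+1/4·(-75.349849)≈-147.232902; next y=4/5·43.125469+3/4·(-147.232902)≈-75.924302
n=7: y≈-75.924302, sp=-3, e=sp−y≈72.924302; I≈44.008700, D=e−e_prev≈119.049770; u=2·72.924302+5/4·44.008700+1/4·119.049770≈230.621921; next y=4/5·(-75.924302)+3/4·230.621921≈112.226999
n=8: y≈112.226999, sp=-3, e=sp−y≈-115.226999; I≈-71.218300, D=e−e_prev≈-188.151301; u=2·(-115.226999)+5/4·(-71.218300)+1/4·(-188.151301)≈-366.514698; next y=4/5·112.226999+3/4·(-366.514698)≈-185.104424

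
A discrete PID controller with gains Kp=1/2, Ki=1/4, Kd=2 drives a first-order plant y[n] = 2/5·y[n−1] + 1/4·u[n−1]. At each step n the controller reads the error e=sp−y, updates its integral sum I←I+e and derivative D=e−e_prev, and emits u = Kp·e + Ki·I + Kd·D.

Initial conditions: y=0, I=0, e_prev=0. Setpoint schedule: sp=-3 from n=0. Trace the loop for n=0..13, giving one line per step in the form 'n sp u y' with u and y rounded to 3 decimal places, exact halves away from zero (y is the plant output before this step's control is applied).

0 -3 -8.250 0.000
1 -3 2.672 -2.063
2 -3 -6.928 -0.157
3 -3 0.676 -1.795
4 -3 -6.327 -0.549
5 -3 -1.004 -1.801
6 -3 -6.090 -0.971
7 -3 -2.353 -1.911
8 -3 -6.040 -1.353
9 -3 -3.415 -2.051
10 -3 -6.086 -1.674
11 -3 -4.242 -2.191
12 -3 -6.177 -1.937
13 -3 -4.883 -2.319

(exact arithmetic carried between steps; '≈' marks a value shown rounded to 6 d.p. or computed from one; I and e_prev carry over from the previous line; the table rounds u and y to 3 d.p., halves away from zero)
n=0: y=0, sp=-3, e=sp−y=-3; I=-3, D=e−e_prev=-3; u=1/2·(-3)+1/4·(-3)+2·(-3)=-8.25; next y=2/5·0+1/4·(-8.25)=-2.0625
n=1: y=-2.0625, sp=-3, e=sp−y=-0.9375; I=-3.9375, D=e−e_prev=2.0625; u=1/2·(-0.9375)+1/4·(-3.9375)+2·2.0625=2.671875; next y=2/5·(-2.0625)+1/4·2.671875≈-0.157031
n=2: y≈-0.157031, sp=-3, e=sp−y≈-2.842969; I≈-6.780469, D=e−e_prev≈-1.905469; u=1/2·(-2.842969)+1/4·(-6.780469)+2·(-1.905469)≈-6.927539; next y=2/5·(-0.157031)+1/4·(-6.927539)≈-1.794697
n=3: y≈-1.794697, sp=-3, e=sp−y≈-1.205303; I≈-7.985771, D=e−e_prev≈1.637666; u=1/2·(-1.205303)+1/4·(-7.985771)+2·1.637666≈0.676238; next y=2/5·(-1.794697)+1/4·0.676238≈-0.548819
n=4: y≈-0.548819, sp=-3, e=sp−y≈-2.451181; I≈-10.436952, D=e−e_prev≈-1.245878; u=1/2·(-2.451181)+1/4·(-10.436952)+2·(-1.245878)≈-6.326584; next y=2/5·(-0.548819)+1/4·(-6.326584)≈-1.801174
n=5: y≈-1.801174, sp=-3, e=sp−y≈-1.198826; I≈-11.635778, D=e−e_prev≈1.252354; u=1/2·(-1.198826)+1/4·(-11.635778)+2·1.252354≈-1.003649; next y=2/5·(-1.801174)+1/4·(-1.003649)≈-0.971382
n=6: y≈-0.971382, sp=-3, e=sp−y≈-2.028618; I≈-13.664396, D=e−e_prev≈-0.829792; u=1/2·(-2.028618)+1/4·(-13.664396)+2·(-0.829792)≈-6.089992; next y=2/5·(-0.971382)+1/4·(-6.089992)≈-1.911051
n=7: y≈-1.911051, sp=-3, e=sp−y≈-1.088949; I≈-14.753346, D=e−e_prev≈0.939669; u=1/2·(-1.088949)+1/4·(-14.753346)+2·0.939669≈-2.353473; next y=2/5·(-1.911051)+1/4·(-2.353473)≈-1.352789
n=8: y≈-1.352789, sp=-3, e=sp−y≈-1.647211; I≈-16.400557, D=e−e_prev≈-0.558262; u=1/2·(-1.647211)+1/4·(-16.400557)+2·(-0.558262)≈-6.040269; next y=2/5·(-1.352789)+1/4·(-6.040269)≈-2.051183
n=9: y≈-2.051183, sp=-3, e=sp−y≈-0.948817; I≈-17.349374, D=e−e_prev≈0.698394; u=1/2·(-0.948817)+1/4·(-17.349374)+2·0.698394≈-3.414964; next y=2/5·(-2.051183)+1/4·(-3.414964)≈-1.674214
n=10: y≈-1.674214, sp=-3, e=sp−y≈-1.325786; I≈-18.675160, D=e−e_prev≈-0.376969; u=1/2·(-1.325786)+1/4·(-18.675160)+2·(-0.376969)≈-6.085620; next y=2/5·(-1.674214)+1/4·(-6.085620)≈-2.191091
n=11: y≈-2.191091, sp=-3, e=sp−y≈-0.808909; I≈-19.484070, D=e−e_prev≈0.516877; u=1/2·(-0.808909)+1/4·(-19.484070)+2·0.516877≈-4.241719; next y=2/5·(-2.191091)+1/4·(-4.241719)≈-1.936866
n=12: y≈-1.936866, sp=-3, e=sp−y≈-1.063134; I≈-20.547204, D=e−e_prev≈-0.254225; u=1/2·(-1.063134)+1/4·(-20.547204)+2·(-0.254225)≈-6.176817; next y=2/5·(-1.936866)+1/4·(-6.176817)≈-2.318951
n=13: y≈-2.318951, sp=-3, e=sp−y≈-0.681049; I≈-21.228253, D=e−e_prev≈0.382085; u=1/2·(-0.681049)+1/4·(-21.228253)+2·0.382085≈-4.883418; next y=2/5·(-2.318951)+1/4·(-4.883418)≈-2.148435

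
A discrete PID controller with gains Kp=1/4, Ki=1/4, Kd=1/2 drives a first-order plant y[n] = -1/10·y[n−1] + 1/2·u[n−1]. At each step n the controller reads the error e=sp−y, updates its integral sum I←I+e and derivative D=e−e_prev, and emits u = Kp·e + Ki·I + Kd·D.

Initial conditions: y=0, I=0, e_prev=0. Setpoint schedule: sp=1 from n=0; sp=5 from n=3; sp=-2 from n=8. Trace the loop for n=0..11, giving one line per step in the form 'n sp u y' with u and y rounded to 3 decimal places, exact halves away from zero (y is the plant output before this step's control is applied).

0 1 1.000 0.000
1 1 0.250 0.500
2 1 1.050 0.075
3 5 4.626 0.518
4 5 2.224 2.261
5 5 5.156 0.886
6 5 3.894 2.490
7 5 6.115 1.698
8 -2 -1.645 2.888
9 -2 5.227 -1.111
10 -2 -0.831 2.724
11 -2 3.318 -0.688

(exact arithmetic carried between steps; '≈' marks a value shown rounded to 6 d.p. or computed from one; I and e_prev carry over from the previous line; the table rounds u and y to 3 d.p., halves away from zero)
n=0: y=0, sp=1, e=sp−y=1; I=1, D=e−e_prev=1; u=1/4·1+1/4·1+1/2·1=1; next y=-1/10·0+1/2·1=0.5
n=1: y=0.5, sp=1, e=sp−y=0.5; I=1.5, D=e−e_prev=-0.5; u=1/4·0.5+1/4·1.5+1/2·(-0.5)=0.25; next y=-1/10·0.5+1/2·0.25=0.075
n=2: y=0.075, sp=1, e=sp−y=0.925; I=2.425, D=e−e_prev=0.425; u=1/4·0.925+1/4·2.425+1/2·0.425=1.05; next y=-1/10·0.075+1/2·1.05=0.5175
n=3: y=0.5175, sp=5, e=sp−y=4.4825; I=6.9075, D=e−e_prev=3.5575; u=1/4·4.4825+1/4·6.9075+1/2·3.5575=4.62625; next y=-1/10·0.5175+1/2·4.62625=2.261375
n=4: y=2.261375, sp=5, e=sp−y=2.738625; I=9.646125, D=e−e_prev=-1.743875; u=1/4·2.738625+1/4·9.646125+1/2·(-1.743875)=2.22425; next y=-1/10·2.261375+1/2·2.22425≈0.885988
n=5: y≈0.885988, sp=5, e=sp−y≈4.114013; I≈13.760138, D=e−e_prev≈1.375388; u=1/4·4.114013+1/4·13.760138+1/2·1.375388≈5.156231; next y=-1/10·0.885988+1/2·5.156231≈2.489517
n=6: y≈2.489517, sp=5, e=sp−y≈2.510483; I≈16.270621, D=e−e_prev≈-1.603529; u=1/4·2.510483+1/4·16.270621+1/2·(-1.603529)≈3.893511; next y=-1/10·2.489517+1/2·3.893511≈1.697804
n=7: y≈1.697804, sp=5, e=sp−y≈3.302196; I≈19.572817, D=e−e_prev≈0.791713; u=1/4·3.302196+1/4·19.572817+1/2·0.791713≈6.114610; next y=-1/10·1.697804+1/2·6.114610≈2.887524
n=8: y≈2.887524, sp=-2, e=sp−y≈-4.887524; I≈14.685292, D=e−e_prev≈-8.189720; u=1/4·(-4.887524)+1/4·14.685292+1/2·(-8.189720)≈-1.645418; next y=-1/10·2.887524+1/2·(-1.645418)≈-1.111462
n=9: y≈-1.111462, sp=-2, e=sp−y≈-0.888538; I≈13.796754, D=e−e_prev≈3.998986; u=1/4·(-0.888538)+1/4·13.796754+1/2·3.998986≈5.226547; next y=-1/10·(-1.111462)+1/2·5.226547≈2.724420
n=10: y≈2.724420, sp=-2, e=sp−y≈-4.724420; I≈9.072334, D=e−e_prev≈-3.835881; u=1/4·(-4.724420)+1/4·9.072334+1/2·(-3.835881)≈-0.830962; next y=-1/10·2.724420+1/2·(-0.830962)≈-0.687923
n=11: y≈-0.687923, sp=-2, e=sp−y≈-1.312077; I≈7.760257, D=e−e_prev≈3.412343; u=1/4·(-1.312077)+1/4·7.760257+1/2·3.412343≈3.318216; next y=-1/10·(-0.687923)+1/2·3.318216≈1.727900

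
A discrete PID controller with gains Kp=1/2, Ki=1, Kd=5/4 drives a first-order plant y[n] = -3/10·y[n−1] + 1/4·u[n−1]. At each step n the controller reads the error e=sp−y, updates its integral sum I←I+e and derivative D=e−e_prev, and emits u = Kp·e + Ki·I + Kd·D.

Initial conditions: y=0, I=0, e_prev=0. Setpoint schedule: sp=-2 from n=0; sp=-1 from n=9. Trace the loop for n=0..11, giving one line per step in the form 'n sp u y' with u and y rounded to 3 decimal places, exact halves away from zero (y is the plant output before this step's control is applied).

0 -2 -5.500 0.000
1 -2 -1.219 -1.375
2 -2 -7.640 0.108
3 -2 -2.256 -1.942
4 -2 -10.270 0.019
5 -2 -2.710 -2.573
6 -2 -12.712 0.094
7 -2 -2.395 -3.206
8 -2 -15.130 0.363
9 -1 1.418 -3.892
10 -1 -17.146 1.522
11 -1 4.328 -4.743

(exact arithmetic carried between steps; '≈' marks a value shown rounded to 6 d.p. or computed from one; I and e_prev carry over from the previous line; the table rounds u and y to 3 d.p., halves away from zero)
n=0: y=0, sp=-2, e=sp−y=-2; I=-2, D=e−e_prev=-2; u=1/2·(-2)+1·(-2)+5/4·(-2)=-5.5; next y=-3/10·0+1/4·(-5.5)=-1.375
n=1: y=-1.375, sp=-2, e=sp−y=-0.625; I=-2.625, D=e−e_prev=1.375; u=1/2·(-0.625)+1·(-2.625)+5/4·1.375=-1.21875; next y=-3/10·(-1.375)+1/4·(-1.21875)≈0.107813
n=2: y≈0.107813, sp=-2, e=sp−y≈-2.107813; I≈-4.732813, D=e−e_prev≈-1.482813; u=1/2·(-2.107813)+1·(-4.732813)+5/4·(-1.482813)≈-7.640234; next y=-3/10·0.107813+1/4·(-7.640234)≈-1.942402
n=3: y≈-1.942402, sp=-2, e=sp−y≈-0.057598; I≈-4.790410, D=e−e_prev≈2.050215; u=1/2·(-0.057598)+1·(-4.790410)+5/4·2.050215≈-2.256440; next y=-3/10·(-1.942402)+1/4·(-2.256440)≈0.018611
n=4: y≈0.018611, sp=-2, e=sp−y≈-2.018611; I≈-6.809021, D=e−e_prev≈-1.961013; u=1/2·(-2.018611)+1·(-6.809021)+5/4·(-1.961013)≈-10.269592; next y=-3/10·0.018611+1/4·(-10.269592)≈-2.572981
n=5: y≈-2.572981, sp=-2, e=sp−y≈0.572981; I≈-6.236040, D=e−e_prev≈2.591592; u=1/2·0.572981+1·(-6.236040)+5/4·2.591592≈-2.710059; next y=-3/10·(-2.572981)+1/4·(-2.710059)≈0.094380
n=6: y≈0.094380, sp=-2, e=sp−y≈-2.094380; I≈-8.330419, D=e−e_prev≈-2.667361; u=1/2·(-2.094380)+1·(-8.330419)+5/4·(-2.667361)≈-12.711810; next y=-3/10·0.094380+1/4·(-12.711810)≈-3.206266
n=7: y≈-3.206266, sp=-2, e=sp−y≈1.206266; I≈-7.124153, D=e−e_prev≈3.300646; u=1/2·1.206266+1·(-7.124153)+5/4·3.300646≈-2.395212; next y=-3/10·(-3.206266)+1/4·(-2.395212)≈0.363077
n=8: y≈0.363077, sp=-2, e=sp−y≈-2.363077; I≈-9.487230, D=e−e_prev≈-3.569343; u=1/2·(-2.363077)+1·(-9.487230)+5/4·(-3.569343)≈-15.130447; next y=-3/10·0.363077+1/4·(-15.130447)≈-3.891535
n=9: y≈-3.891535, sp=-1, e=sp−y≈2.891535; I≈-6.595695, D=e−e_prev≈5.254612; u=1/2·2.891535+1·(-6.595695)+5/4·5.254612≈1.418337; next y=-3/10·(-3.891535)+1/4·1.418337≈1.522045
n=10: y≈1.522045, sp=-1, e=sp−y≈-2.522045; I≈-9.117740, D=e−e_prev≈-5.413580; u=1/2·(-2.522045)+1·(-9.117740)+5/4·(-5.413580)≈-17.145736; next y=-3/10·1.522045+1/4·(-17.145736)≈-4.743048
n=11: y≈-4.743048, sp=-1, e=sp−y≈3.743048; I≈-5.374692, D=e−e_prev≈6.265092; u=1/2·3.743048+1·(-5.374692)+5/4·6.265092≈4.328197; next y=-3/10·(-4.743048)+1/4·4.328197≈2.504964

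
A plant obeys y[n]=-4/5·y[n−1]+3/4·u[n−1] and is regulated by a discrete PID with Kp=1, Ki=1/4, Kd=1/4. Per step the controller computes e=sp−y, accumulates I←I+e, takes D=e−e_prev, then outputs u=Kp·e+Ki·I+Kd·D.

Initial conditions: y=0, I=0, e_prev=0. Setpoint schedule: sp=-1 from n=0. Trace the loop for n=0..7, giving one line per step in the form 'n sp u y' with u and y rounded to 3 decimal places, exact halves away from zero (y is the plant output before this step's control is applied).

0 -1 -1.500 0.000
1 -1 0.188 -1.125
2 -1 -3.311 1.041
3 -1 3.255 -3.316
4 -1 -9.869 5.094
5 -1 15.565 -11.477
6 -1 -34.457 20.856
7 -1 63.237 -42.527

(exact arithmetic carried between steps; '≈' marks a value shown rounded to 6 d.p. or computed from one; I and e_prev carry over from the previous line; the table rounds u and y to 3 d.p., halves away from zero)
n=0: y=0, sp=-1, e=sp−y=-1; I=-1, D=e−e_prev=-1; u=1·(-1)+1/4·(-1)+1/4·(-1)=-1.5; next y=-4/5·0+3/4·(-1.5)=-1.125
n=1: y=-1.125, sp=-1, e=sp−y=0.125; I=-0.875, D=e−e_prev=1.125; u=1·0.125+1/4·(-0.875)+1/4·1.125=0.1875; next y=-4/5·(-1.125)+3/4·0.1875=1.040625
n=2: y=1.040625, sp=-1, e=sp−y=-2.040625; I=-2.915625, D=e−e_prev=-2.165625; u=1·(-2.040625)+1/4·(-2.915625)+1/4·(-2.165625)≈-3.310938; next y=-4/5·1.040625+3/4·(-3.310938)≈-3.315703
n=3: y≈-3.315703, sp=-1, e=sp−y≈2.315703; I≈-0.599922, D=e−e_prev≈4.356328; u=1·2.315703+1/4·(-0.599922)+1/4·4.356328≈3.254805; next y=-4/5·(-3.315703)+3/4·3.254805≈5.093666
n=4: y≈5.093666, sp=-1, e=sp−y≈-6.093666; I≈-6.693588, D=e−e_prev≈-8.409369; u=1·(-6.093666)+1/4·(-6.693588)+1/4·(-8.409369)≈-9.869405; next y=-4/5·5.093666+3/4·(-9.869405)≈-11.476987
n=5: y≈-11.476987, sp=-1, e=sp−y≈10.476987; I≈3.783399, D=e−e_prev≈16.570653; u=1·10.476987+1/4·3.783399+1/4·16.570653≈15.565500; next y=-4/5·(-11.476987)+3/4·15.565500≈20.855714
n=6: y≈20.855714, sp=-1, e=sp−y≈-21.855714; I≈-18.072315, D=e−e_prev≈-32.332701; u=1·(-21.855714)+1/4·(-18.072315)+1/4·(-32.332701)≈-34.456968; next y=-4/5·20.855714+3/4·(-34.456968)≈-42.527298
n=7: y≈-42.527298, sp=-1, e=sp−y≈41.527298; I≈23.454982, D=e−e_prev≈63.383012; u=1·41.527298+1/4·23.454982+1/4·63.383012≈63.236796; next y=-4/5·(-42.527298)+3/4·63.236796≈81.449435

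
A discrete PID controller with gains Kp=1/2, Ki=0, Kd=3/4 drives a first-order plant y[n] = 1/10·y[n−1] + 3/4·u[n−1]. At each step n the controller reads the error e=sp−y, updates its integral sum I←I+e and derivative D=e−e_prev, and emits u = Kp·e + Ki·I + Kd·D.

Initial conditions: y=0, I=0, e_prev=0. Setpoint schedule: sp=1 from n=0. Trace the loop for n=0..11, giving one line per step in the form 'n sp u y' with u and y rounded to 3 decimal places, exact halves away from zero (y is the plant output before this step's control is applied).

0 1 1.250 0.000
1 1 -0.672 0.938
2 1 1.716 -0.410
3 1 -1.365 1.246
4 1 2.558 -0.899
5 1 -2.460 1.829
6 1 3.950 -1.662
7 1 -4.242 2.796
8 1 6.224 -2.902
9 1 -7.149 4.378
10 1 9.938 -4.924
11 1 -11.894 6.961

(exact arithmetic carried between steps; '≈' marks a value shown rounded to 6 d.p. or computed from one; I and e_prev carry over from the previous line; the table rounds u and y to 3 d.p., halves away from zero)
n=0: y=0, sp=1, e=sp−y=1; I=1, D=e−e_prev=1; u=1/2·1+0·1+3/4·1=1.25; next y=1/10·0+3/4·1.25=0.9375
n=1: y=0.9375, sp=1, e=sp−y=0.0625; I=1.0625, D=e−e_prev=-0.9375; u=1/2·0.0625+0·1.0625+3/4·(-0.9375)=-0.671875; next y=1/10·0.9375+3/4·(-0.671875)≈-0.410156
n=2: y≈-0.410156, sp=1, e=sp−y≈1.410156; I≈2.472656, D=e−e_prev≈1.347656; u=1/2·1.410156+0·2.472656+3/4·1.347656≈1.715820; next y=1/10·(-0.410156)+3/4·1.715820≈1.245850
n=3: y≈1.245850, sp=1, e=sp−y≈-0.245850; I≈2.226807, D=e−e_prev≈-1.656006; u=1/2·(-0.245850)+0·2.226807+3/4·(-1.656006)≈-1.364929; next y=1/10·1.245850+3/4·(-1.364929)≈-0.899112
n=4: y≈-0.899112, sp=1, e=sp−y≈1.899112; I≈4.125919, D=e−e_prev≈2.144962; u=1/2·1.899112+0·4.125919+3/4·2.144962≈2.558277; next y=1/10·(-0.899112)+3/4·2.558277≈1.828797
n=5: y≈1.828797, sp=1, e=sp−y≈-0.828797; I≈3.297122, D=e−e_prev≈-2.727909; u=1/2·(-0.828797)+0·3.297122+3/4·(-2.727909)≈-2.460330; next y=1/10·1.828797+3/4·(-2.460330)≈-1.662368
n=6: y≈-1.662368, sp=1, e=sp−y≈2.662368; I≈5.959490, D=e−e_prev≈3.491164; u=1/2·2.662368+0·5.959490+3/4·3.491164≈3.949557; next y=1/10·(-1.662368)+3/4·3.949557≈2.795931
n=7: y≈2.795931, sp=1, e=sp−y≈-1.795931; I≈4.163559, D=e−e_prev≈-4.458299; u=1/2·(-1.795931)+0·4.163559+3/4·(-4.458299)≈-4.241690; next y=1/10·2.795931+3/4·(-4.241690)≈-2.901674
n=8: y≈-2.901674, sp=1, e=sp−y≈3.901674; I≈8.065233, D=e−e_prev≈5.697605; u=1/2·3.901674+0·8.065233+3/4·5.697605≈6.224041; next y=1/10·(-2.901674)+3/4·6.224041≈4.377863
n=9: y≈4.377863, sp=1, e=sp−y≈-3.377863; I≈4.687369, D=e−e_prev≈-7.279537; u=1/2·(-3.377863)+0·4.687369+3/4·(-7.279537)≈-7.148585; next y=1/10·4.377863+3/4·(-7.148585)≈-4.923652
n=10: y≈-4.923652, sp=1, e=sp−y≈5.923652; I≈10.611021, D=e−e_prev≈9.301515; u=1/2·5.923652+0·10.611021+3/4·9.301515≈9.937963; next y=1/10·(-4.923652)+3/4·9.937963≈6.961107
n=11: y≈6.961107, sp=1, e=sp−y≈-5.961107; I≈4.649915, D=e−e_prev≈-11.884759; u=1/2·(-5.961107)+0·4.649915+3/4·(-11.884759)≈-11.894122; next y=1/10·6.961107+3/4·(-11.894122)≈-8.224481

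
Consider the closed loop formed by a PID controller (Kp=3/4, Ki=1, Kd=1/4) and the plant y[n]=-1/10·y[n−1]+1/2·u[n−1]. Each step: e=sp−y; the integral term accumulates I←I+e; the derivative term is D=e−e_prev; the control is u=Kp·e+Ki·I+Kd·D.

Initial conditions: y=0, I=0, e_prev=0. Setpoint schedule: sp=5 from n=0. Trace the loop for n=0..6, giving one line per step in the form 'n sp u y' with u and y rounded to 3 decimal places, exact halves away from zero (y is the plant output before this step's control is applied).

(exact arithmetic carried between steps; '≈' marks a value shown rounded to 6 d.p. or computed from one; I and e_prev carry over from the previous line; the table rounds u and y to 3 d.p., halves away from zero)
n=0: y=0, sp=5, e=sp−y=5; I=5, D=e−e_prev=5; u=3/4·5+1·5+1/4·5=10; next y=-1/10·0+1/2·10=5
n=1: y=5, sp=5, e=sp−y=0; I=5, D=e−e_prev=-5; u=3/4·0+1·5+1/4·(-5)=3.75; next y=-1/10·5+1/2·3.75=1.375
n=2: y=1.375, sp=5, e=sp−y=3.625; I=8.625, D=e−e_prev=3.625; u=3/4·3.625+1·8.625+1/4·3.625=12.25; next y=-1/10·1.375+1/2·12.25=5.9875
n=3: y=5.9875, sp=5, e=sp−y=-0.9875; I=7.6375, D=e−e_prev=-4.6125; u=3/4·(-0.9875)+1·7.6375+1/4·(-4.6125)=5.74375; next y=-1/10·5.9875+1/2·5.74375=2.273125
n=4: y=2.273125, sp=5, e=sp−y=2.726875; I=10.364375, D=e−e_prev=3.714375; u=3/4·2.726875+1·10.364375+1/4·3.714375=13.338125; next y=-1/10·2.273125+1/2·13.338125=6.44175
n=5: y=6.44175, sp=5, e=sp−y=-1.44175; I=8.922625, D=e−e_prev=-4.168625; u=3/4·(-1.44175)+1·8.922625+1/4·(-4.168625)≈6.799156; next y=-1/10·6.44175+1/2·6.799156≈2.755403
n=6: y≈2.755403, sp=5, e=sp−y≈2.244597; I≈11.167222, D=e−e_prev≈3.686347; u=3/4·2.244597+1·11.167222+1/4·3.686347≈13.772256; next y=-1/10·2.755403+1/2·13.772256≈6.610588

0 5 10.000 0.000
1 5 3.750 5.000
2 5 12.250 1.375
3 5 5.744 5.988
4 5 13.338 2.273
5 5 6.799 6.442
6 5 13.772 2.755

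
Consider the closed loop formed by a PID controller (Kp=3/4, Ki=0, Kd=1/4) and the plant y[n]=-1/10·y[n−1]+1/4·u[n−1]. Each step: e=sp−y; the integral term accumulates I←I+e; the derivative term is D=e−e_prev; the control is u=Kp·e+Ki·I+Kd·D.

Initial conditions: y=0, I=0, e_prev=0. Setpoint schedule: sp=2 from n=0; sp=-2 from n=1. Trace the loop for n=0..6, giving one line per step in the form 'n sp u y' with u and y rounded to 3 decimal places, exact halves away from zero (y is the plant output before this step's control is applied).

0 2 2.000 0.000
1 -2 -3.000 0.500
2 -2 -0.575 -0.800
3 -2 -1.636 -0.064
4 -2 -1.113 -0.403
5 -2 -1.363 -0.238
6 -2 -1.243 -0.317

(exact arithmetic carried between steps; '≈' marks a value shown rounded to 6 d.p. or computed from one; I and e_prev carry over from the previous line; the table rounds u and y to 3 d.p., halves away from zero)
n=0: y=0, sp=2, e=sp−y=2; I=2, D=e−e_prev=2; u=3/4·2+0·2+1/4·2=2; next y=-1/10·0+1/4·2=0.5
n=1: y=0.5, sp=-2, e=sp−y=-2.5; I=-0.5, D=e−e_prev=-4.5; u=3/4·(-2.5)+0·(-0.5)+1/4·(-4.5)=-3; next y=-1/10·0.5+1/4·(-3)=-0.8
n=2: y=-0.8, sp=-2, e=sp−y=-1.2; I=-1.7, D=e−e_prev=1.3; u=3/4·(-1.2)+0·(-1.7)+1/4·1.3=-0.575; next y=-1/10·(-0.8)+1/4·(-0.575)=-0.06375
n=3: y=-0.06375, sp=-2, e=sp−y=-1.93625; I=-3.63625, D=e−e_prev=-0.73625; u=3/4·(-1.93625)+0·(-3.63625)+1/4·(-0.73625)=-1.63625; next y=-1/10·(-0.06375)+1/4·(-1.63625)≈-0.402688
n=4: y≈-0.402688, sp=-2, e=sp−y≈-1.597313; I≈-5.233563, D=e−e_prev≈0.338938; u=3/4·(-1.597313)+0·(-5.233563)+1/4·0.338938≈-1.11325; next y=-1/10·(-0.402688)+1/4·(-1.11325)≈-0.238044
n=5: y≈-0.238044, sp=-2, e=sp−y≈-1.761956; I≈-6.995519, D=e−e_prev≈-0.164644; u=3/4·(-1.761956)+0·(-6.995519)+1/4·(-0.164644)≈-1.362628; next y=-1/10·(-0.238044)+1/4·(-1.362628)≈-0.316853
n=6: y≈-0.316853, sp=-2, e=sp−y≈-1.683147; I≈-8.678666, D=e−e_prev≈0.078809; u=3/4·(-1.683147)+0·(-8.678666)+1/4·0.078809≈-1.242658; next y=-1/10·(-0.316853)+1/4·(-1.242658)≈-0.278979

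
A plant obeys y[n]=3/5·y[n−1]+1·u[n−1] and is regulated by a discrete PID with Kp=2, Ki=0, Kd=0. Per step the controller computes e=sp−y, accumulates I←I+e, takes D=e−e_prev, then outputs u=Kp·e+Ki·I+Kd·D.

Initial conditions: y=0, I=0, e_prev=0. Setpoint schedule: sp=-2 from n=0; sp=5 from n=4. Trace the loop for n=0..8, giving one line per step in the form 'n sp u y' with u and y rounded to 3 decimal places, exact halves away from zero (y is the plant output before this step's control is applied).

(exact arithmetic carried between steps; '≈' marks a value shown rounded to 6 d.p. or computed from one; I and e_prev carry over from the previous line; the table rounds u and y to 3 d.p., halves away from zero)
n=0: y=0, sp=-2, e=sp−y=-2; I=-2, D=e−e_prev=-2; u=2·(-2)+0·(-2)+0·(-2)=-4; next y=3/5·0+1·(-4)=-4
n=1: y=-4, sp=-2, e=sp−y=2; I=0, D=e−e_prev=4; u=2·2+0·0+0·4=4; next y=3/5·(-4)+1·4=1.6
n=2: y=1.6, sp=-2, e=sp−y=-3.6; I=-3.6, D=e−e_prev=-5.6; u=2·(-3.6)+0·(-3.6)+0·(-5.6)=-7.2; next y=3/5·1.6+1·(-7.2)=-6.24
n=3: y=-6.24, sp=-2, e=sp−y=4.24; I=0.64, D=e−e_prev=7.84; u=2·4.24+0·0.64+0·7.84=8.48; next y=3/5·(-6.24)+1·8.48=4.736
n=4: y=4.736, sp=5, e=sp−y=0.264; I=0.904, D=e−e_prev=-3.976; u=2·0.264+0·0.904+0·(-3.976)=0.528; next y=3/5·4.736+1·0.528=3.3696
n=5: y=3.3696, sp=5, e=sp−y=1.6304; I=2.5344, D=e−e_prev=1.3664; u=2·1.6304+0·2.5344+0·1.3664=3.2608; next y=3/5·3.3696+1·3.2608=5.28256
n=6: y=5.28256, sp=5, e=sp−y=-0.28256; I=2.25184, D=e−e_prev=-1.91296; u=2·(-0.28256)+0·2.25184+0·(-1.91296)=-0.56512; next y=3/5·5.28256+1·(-0.56512)=2.604416
n=7: y=2.604416, sp=5, e=sp−y=2.395584; I=4.647424, D=e−e_prev=2.678144; u=2·2.395584+0·4.647424+0·2.678144=4.791168; next y=3/5·2.604416+1·4.791168≈6.353818
n=8: y≈6.353818, sp=5, e=sp−y≈-1.353818; I≈3.293606, D=e−e_prev≈-3.749402; u=2·(-1.353818)+0·3.293606+0·(-3.749402)≈-2.707635; next y=3/5·6.353818+1·(-2.707635)≈1.104655

0 -2 -4.000 0.000
1 -2 4.000 -4.000
2 -2 -7.200 1.600
3 -2 8.480 -6.240
4 5 0.528 4.736
5 5 3.261 3.370
6 5 -0.565 5.283
7 5 4.791 2.604
8 5 -2.708 6.354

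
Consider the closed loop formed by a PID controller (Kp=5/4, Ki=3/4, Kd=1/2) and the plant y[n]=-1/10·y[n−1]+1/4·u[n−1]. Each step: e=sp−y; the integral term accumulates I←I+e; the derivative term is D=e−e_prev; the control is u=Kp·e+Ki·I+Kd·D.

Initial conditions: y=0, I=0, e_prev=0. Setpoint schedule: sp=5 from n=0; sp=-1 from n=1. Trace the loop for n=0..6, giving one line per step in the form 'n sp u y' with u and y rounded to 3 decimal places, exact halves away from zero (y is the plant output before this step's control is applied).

0 5 12.500 0.000
1 -1 -9.063 3.125
2 -1 6.664 -2.578
3 -1 -6.259 1.924
4 -1 3.002 -1.757
5 -1 -4.979 0.926
6 -1 0.577 -1.337

(exact arithmetic carried between steps; '≈' marks a value shown rounded to 6 d.p. or computed from one; I and e_prev carry over from the previous line; the table rounds u and y to 3 d.p., halves away from zero)
n=0: y=0, sp=5, e=sp−y=5; I=5, D=e−e_prev=5; u=5/4·5+3/4·5+1/2·5=12.5; next y=-1/10·0+1/4·12.5=3.125
n=1: y=3.125, sp=-1, e=sp−y=-4.125; I=0.875, D=e−e_prev=-9.125; u=5/4·(-4.125)+3/4·0.875+1/2·(-9.125)=-9.0625; next y=-1/10·3.125+1/4·(-9.0625)=-2.578125
n=2: y=-2.578125, sp=-1, e=sp−y=1.578125; I=2.453125, D=e−e_prev=5.703125; u=5/4·1.578125+3/4·2.453125+1/2·5.703125≈6.664063; next y=-1/10·(-2.578125)+1/4·6.664063≈1.923828
n=3: y≈1.923828, sp=-1, e=sp−y≈-2.923828; I≈-0.470703, D=e−e_prev≈-4.501953; u=5/4·(-2.923828)+3/4·(-0.470703)+1/2·(-4.501953)≈-6.258789; next y=-1/10·1.923828+1/4·(-6.258789)≈-1.757080
n=4: y≈-1.757080, sp=-1, e=sp−y≈0.757080; I≈0.286377, D=e−e_prev≈3.680908; u=5/4·0.757080+3/4·0.286377+1/2·3.680908≈3.001587; next y=-1/10·(-1.757080)+1/4·3.001587≈0.926105
n=5: y≈0.926105, sp=-1, e=sp−y≈-1.926105; I≈-1.639728, D=e−e_prev≈-2.683185; u=5/4·(-1.926105)+3/4·(-1.639728)+1/2·(-2.683185)≈-4.979019; next y=-1/10·0.926105+1/4·(-4.979019)≈-1.337365
n=6: y≈-1.337365, sp=-1, e=sp−y≈0.337365; I≈-1.302363, D=e−e_prev≈2.263470; u=5/4·0.337365+3/4·(-1.302363)+1/2·2.263470≈0.576670; next y=-1/10·(-1.337365)+1/4·0.576670≈0.277904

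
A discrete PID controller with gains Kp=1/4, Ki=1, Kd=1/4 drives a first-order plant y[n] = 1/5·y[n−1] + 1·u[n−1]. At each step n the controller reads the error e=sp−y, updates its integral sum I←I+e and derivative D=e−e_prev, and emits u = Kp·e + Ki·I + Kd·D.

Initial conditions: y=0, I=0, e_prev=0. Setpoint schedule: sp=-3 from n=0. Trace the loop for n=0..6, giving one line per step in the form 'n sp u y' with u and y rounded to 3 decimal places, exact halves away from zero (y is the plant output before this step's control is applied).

(exact arithmetic carried between steps; '≈' marks a value shown rounded to 6 d.p. or computed from one; I and e_prev carry over from the previous line; the table rounds u and y to 3 d.p., halves away from zero)
n=0: y=0, sp=-3, e=sp−y=-3; I=-3, D=e−e_prev=-3; u=1/4·(-3)+1·(-3)+1/4·(-3)=-4.5; next y=1/5·0+1·(-4.5)=-4.5
n=1: y=-4.5, sp=-3, e=sp−y=1.5; I=-1.5, D=e−e_prev=4.5; u=1/4·1.5+1·(-1.5)+1/4·4.5=0; next y=1/5·(-4.5)+1·0=-0.9
n=2: y=-0.9, sp=-3, e=sp−y=-2.1; I=-3.6, D=e−e_prev=-3.6; u=1/4·(-2.1)+1·(-3.6)+1/4·(-3.6)=-5.025; next y=1/5·(-0.9)+1·(-5.025)=-5.205
n=3: y=-5.205, sp=-3, e=sp−y=2.205; I=-1.395, D=e−e_prev=4.305; u=1/4·2.205+1·(-1.395)+1/4·4.305=0.2325; next y=1/5·(-5.205)+1·0.2325=-0.8085
n=4: y=-0.8085, sp=-3, e=sp−y=-2.1915; I=-3.5865, D=e−e_prev=-4.3965; u=1/4·(-2.1915)+1·(-3.5865)+1/4·(-4.3965)=-5.2335; next y=1/5·(-0.8085)+1·(-5.2335)=-5.3952
n=5: y=-5.3952, sp=-3, e=sp−y=2.3952; I=-1.1913, D=e−e_prev=4.5867; u=1/4·2.3952+1·(-1.1913)+1/4·4.5867=0.554175; next y=1/5·(-5.3952)+1·0.554175=-0.524865
n=6: y=-0.524865, sp=-3, e=sp−y=-2.475135; I=-3.666435, D=e−e_prev=-4.870335; u=1/4·(-2.475135)+1·(-3.666435)+1/4·(-4.870335)≈-5.502803; next y=1/5·(-0.524865)+1·(-5.502803)≈-5.607776

0 -3 -4.500 0.000
1 -3 0.000 -4.500
2 -3 -5.025 -0.900
3 -3 0.233 -5.205
4 -3 -5.234 -0.809
5 -3 0.554 -5.395
6 -3 -5.503 -0.525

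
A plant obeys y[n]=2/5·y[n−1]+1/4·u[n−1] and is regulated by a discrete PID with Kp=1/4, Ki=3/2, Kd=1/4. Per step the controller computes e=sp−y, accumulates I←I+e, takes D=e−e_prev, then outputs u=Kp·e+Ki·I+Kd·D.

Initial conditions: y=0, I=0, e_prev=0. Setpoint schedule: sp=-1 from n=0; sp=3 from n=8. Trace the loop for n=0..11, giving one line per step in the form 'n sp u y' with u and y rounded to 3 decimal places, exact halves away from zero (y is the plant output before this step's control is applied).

(exact arithmetic carried between steps; '≈' marks a value shown rounded to 6 d.p. or computed from one; I and e_prev carry over from the previous line; the table rounds u and y to 3 d.p., halves away from zero)
n=0: y=0, sp=-1, e=sp−y=-1; I=-1, D=e−e_prev=-1; u=1/4·(-1)+3/2·(-1)+1/4·(-1)=-2; next y=2/5·0+1/4·(-2)=-0.5
n=1: y=-0.5, sp=-1, e=sp−y=-0.5; I=-1.5, D=e−e_prev=0.5; u=1/4·(-0.5)+3/2·(-1.5)+1/4·0.5=-2.25; next y=2/5·(-0.5)+1/4·(-2.25)=-0.7625
n=2: y=-0.7625, sp=-1, e=sp−y=-0.2375; I=-1.7375, D=e−e_prev=0.2625; u=1/4·(-0.2375)+3/2·(-1.7375)+1/4·0.2625=-2.6; next y=2/5·(-0.7625)+1/4·(-2.6)=-0.955
n=3: y=-0.955, sp=-1, e=sp−y=-0.045; I=-1.7825, D=e−e_prev=0.1925; u=1/4·(-0.045)+3/2·(-1.7825)+1/4·0.1925=-2.636875; next y=2/5·(-0.955)+1/4·(-2.636875)≈-1.041219
n=4: y≈-1.041219, sp=-1, e=sp−y≈0.041219; I≈-1.741281, D=e−e_prev≈0.086219; u=1/4·0.041219+3/2·(-1.741281)+1/4·0.086219≈-2.580063; next y=2/5·(-1.041219)+1/4·(-2.580063)≈-1.061503
n=5: y≈-1.061503, sp=-1, e=sp−y≈0.061503; I≈-1.679778, D=e−e_prev≈0.020284; u=1/4·0.061503+3/2·(-1.679778)+1/4·0.020284≈-2.499220; next y=2/5·(-1.061503)+1/4·(-2.499220)≈-1.049406
n=6: y≈-1.049406, sp=-1, e=sp−y≈0.049406; I≈-1.630372, D=e−e_prev≈-0.012097; u=1/4·0.049406+3/2·(-1.630372)+1/4·(-0.012097)≈-2.436230; next y=2/5·(-1.049406)+1/4·(-2.436230)≈-1.028820
n=7: y≈-1.028820, sp=-1, e=sp−y≈0.028820; I≈-1.601552, D=e−e_prev≈-0.020586; u=1/4·0.028820+3/2·(-1.601552)+1/4·(-0.020586)≈-2.400269; next y=2/5·(-1.028820)+1/4·(-2.400269)≈-1.011595
n=8: y≈-1.011595, sp=3, e=sp−y≈4.011595; I≈2.410044, D=e−e_prev≈3.982775; u=1/4·4.011595+3/2·2.410044+1/4·3.982775≈5.613658; next y=2/5·(-1.011595)+1/4·5.613658≈0.998776
n=9: y≈0.998776, sp=3, e=sp−y≈2.001224; I≈4.411267, D=e−e_prev≈-2.010372; u=1/4·2.001224+3/2·4.411267+1/4·(-2.010372)≈6.614614; next y=2/5·0.998776+1/4·6.614614≈2.053164
n=10: y≈2.053164, sp=3, e=sp−y≈0.946836; I≈5.358103, D=e−e_prev≈-1.054388; u=1/4·0.946836+3/2·5.358103+1/4·(-1.054388)≈8.010267; next y=2/5·2.053164+1/4·8.010267≈2.823832
n=11: y≈2.823832, sp=3, e=sp−y≈0.176168; I≈5.534271, D=e−e_prev≈-0.770668; u=1/4·0.176168+3/2·5.534271+1/4·(-0.770668)≈8.152781; next y=2/5·2.823832+1/4·8.152781≈3.167728

0 -1 -2.000 0.000
1 -1 -2.250 -0.500
2 -1 -2.600 -0.763
3 -1 -2.637 -0.955
4 -1 -2.580 -1.041
5 -1 -2.499 -1.062
6 -1 -2.436 -1.049
7 -1 -2.400 -1.029
8 3 5.614 -1.012
9 3 6.615 0.999
10 3 8.010 2.053
11 3 8.153 2.824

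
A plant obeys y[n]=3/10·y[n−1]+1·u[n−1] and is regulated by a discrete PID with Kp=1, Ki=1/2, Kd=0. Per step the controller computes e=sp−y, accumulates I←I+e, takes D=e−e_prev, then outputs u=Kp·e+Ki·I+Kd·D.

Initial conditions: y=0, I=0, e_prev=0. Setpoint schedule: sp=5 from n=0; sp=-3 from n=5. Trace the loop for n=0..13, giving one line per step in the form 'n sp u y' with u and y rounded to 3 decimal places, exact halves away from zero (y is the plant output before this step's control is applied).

0 5 7.500 0.000
1 5 -1.250 7.500
2 5 7.250 1.000
3 5 -0.575 7.550
4 5 6.940 1.690
5 -3 -12.041 7.447
6 -3 8.616 -9.806
7 -3 -11.202 5.674
8 -3 7.222 -9.499
9 -3 -10.335 4.372
10 -3 6.072 -9.024
11 -3 -9.499 3.365
12 -3 5.100 -8.490
13 -3 -8.720 2.553

(exact arithmetic carried between steps; '≈' marks a value shown rounded to 6 d.p. or computed from one; I and e_prev carry over from the previous line; the table rounds u and y to 3 d.p., halves away from zero)
n=0: y=0, sp=5, e=sp−y=5; I=5, D=e−e_prev=5; u=1·5+1/2·5+0·5=7.5; next y=3/10·0+1·7.5=7.5
n=1: y=7.5, sp=5, e=sp−y=-2.5; I=2.5, D=e−e_prev=-7.5; u=1·(-2.5)+1/2·2.5+0·(-7.5)=-1.25; next y=3/10·7.5+1·(-1.25)=1
n=2: y=1, sp=5, e=sp−y=4; I=6.5, D=e−e_prev=6.5; u=1·4+1/2·6.5+0·6.5=7.25; next y=3/10·1+1·7.25=7.55
n=3: y=7.55, sp=5, e=sp−y=-2.55; I=3.95, D=e−e_prev=-6.55; u=1·(-2.55)+1/2·3.95+0·(-6.55)=-0.575; next y=3/10·7.55+1·(-0.575)=1.69
n=4: y=1.69, sp=5, e=sp−y=3.31; I=7.26, D=e−e_prev=5.86; u=1·3.31+1/2·7.26+0·5.86=6.94; next y=3/10·1.69+1·6.94=7.447
n=5: y=7.447, sp=-3, e=sp−y=-10.447; I=-3.187, D=e−e_prev=-13.757; u=1·(-10.447)+1/2·(-3.187)+0·(-13.757)=-12.0405; next y=3/10·7.447+1·(-12.0405)=-9.8064
n=6: y=-9.8064, sp=-3, e=sp−y=6.8064; I=3.6194, D=e−e_prev=17.2534; u=1·6.8064+1/2·3.6194+0·17.2534=8.6161; next y=3/10·(-9.8064)+1·8.6161=5.67418
n=7: y=5.67418, sp=-3, e=sp−y=-8.67418; I=-5.05478, D=e−e_prev=-15.48058; u=1·(-8.67418)+1/2·(-5.05478)+0·(-15.48058)=-11.20157; next y=3/10·5.67418+1·(-11.20157)=-9.499316
n=8: y=-9.499316, sp=-3, e=sp−y=6.499316; I=1.444536, D=e−e_prev=15.173496; u=1·6.499316+1/2·1.444536+0·15.173496=7.221584; next y=3/10·(-9.499316)+1·7.221584≈4.371789
n=9: y≈4.371789, sp=-3, e=sp−y≈-7.371789; I≈-5.927253, D=e−e_prev≈-13.871105; u=1·(-7.371789)+1/2·(-5.927253)+0·(-13.871105)≈-10.335416; next y=3/10·4.371789+1·(-10.335416)≈-9.023879
n=10: y≈-9.023879, sp=-3, e=sp−y≈6.023879; I≈0.096626, D=e−e_prev≈13.395668; u=1·6.023879+1/2·0.096626+0·13.395668≈6.072192; next y=3/10·(-9.023879)+1·6.072192≈3.365028
n=11: y≈3.365028, sp=-3, e=sp−y≈-6.365028; I≈-6.268402, D=e−e_prev≈-12.388907; u=1·(-6.365028)+1/2·(-6.268402)+0·(-12.388907)≈-9.499229; next y=3/10·3.365028+1·(-9.499229)≈-8.489721
n=12: y≈-8.489721, sp=-3, e=sp−y≈5.489721; I≈-0.778681, D=e−e_prev≈11.854749; u=1·5.489721+1/2·(-0.778681)+0·11.854749≈5.100380; next y=3/10·(-8.489721)+1·5.100380≈2.553464
n=13: y≈2.553464, sp=-3, e=sp−y≈-5.553464; I≈-6.332145, D=e−e_prev≈-11.043185; u=1·(-5.553464)+1/2·(-6.332145)+0·(-11.043185)≈-8.719537; next y=3/10·2.553464+1·(-8.719537)≈-7.953497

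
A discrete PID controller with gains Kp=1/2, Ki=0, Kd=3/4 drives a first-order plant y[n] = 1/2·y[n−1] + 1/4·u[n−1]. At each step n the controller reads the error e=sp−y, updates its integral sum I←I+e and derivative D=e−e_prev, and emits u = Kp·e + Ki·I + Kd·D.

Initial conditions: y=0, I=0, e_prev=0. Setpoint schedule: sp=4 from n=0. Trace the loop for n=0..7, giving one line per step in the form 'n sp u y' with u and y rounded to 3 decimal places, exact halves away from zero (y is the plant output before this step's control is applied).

(exact arithmetic carried between steps; '≈' marks a value shown rounded to 6 d.p. or computed from one; I and e_prev carry over from the previous line; the table rounds u and y to 3 d.p., halves away from zero)
n=0: y=0, sp=4, e=sp−y=4; I=4, D=e−e_prev=4; u=1/2·4+0·4+3/4·4=5; next y=1/2·0+1/4·5=1.25
n=1: y=1.25, sp=4, e=sp−y=2.75; I=6.75, D=e−e_prev=-1.25; u=1/2·2.75+0·6.75+3/4·(-1.25)=0.4375; next y=1/2·1.25+1/4·0.4375=0.734375
n=2: y=0.734375, sp=4, e=sp−y=3.265625; I=10.015625, D=e−e_prev=0.515625; u=1/2·3.265625+0·10.015625+3/4·0.515625≈2.019531; next y=1/2·0.734375+1/4·2.019531≈0.872070
n=3: y≈0.872070, sp=4, e=sp−y≈3.127930; I≈13.143555, D=e−e_prev≈-0.137695; u=1/2·3.127930+0·13.143555+3/4·(-0.137695)≈1.460693; next y=1/2·0.872070+1/4·1.460693≈0.801208
n=4: y≈0.801208, sp=4, e=sp−y≈3.198792; I≈16.342346, D=e−e_prev≈0.070862; u=1/2·3.198792+0·16.342346+3/4·0.070862≈1.652542; next y=1/2·0.801208+1/4·1.652542≈0.813740
n=5: y≈0.813740, sp=4, e=sp−y≈3.186260; I≈19.528606, D=e−e_prev≈-0.012531; u=1/2·3.186260+0·19.528606+3/4·(-0.012531)≈1.583732; next y=1/2·0.813740+1/4·1.583732≈0.802803
n=6: y≈0.802803, sp=4, e=sp−y≈3.197197; I≈22.725804, D=e−e_prev≈0.010937; u=1/2·3.197197+0·22.725804+3/4·0.010937≈1.606801; next y=1/2·0.802803+1/4·1.606801≈0.803102
n=7: y≈0.803102, sp=4, e=sp−y≈3.196898; I≈25.922702, D=e−e_prev≈-0.000299; u=1/2·3.196898+0·25.922702+3/4·(-0.000299)≈1.598225; next y=1/2·0.803102+1/4·1.598225≈0.801107

0 4 5.000 0.000
1 4 0.438 1.250
2 4 2.020 0.734
3 4 1.461 0.872
4 4 1.653 0.801
5 4 1.584 0.814
6 4 1.607 0.803
7 4 1.598 0.803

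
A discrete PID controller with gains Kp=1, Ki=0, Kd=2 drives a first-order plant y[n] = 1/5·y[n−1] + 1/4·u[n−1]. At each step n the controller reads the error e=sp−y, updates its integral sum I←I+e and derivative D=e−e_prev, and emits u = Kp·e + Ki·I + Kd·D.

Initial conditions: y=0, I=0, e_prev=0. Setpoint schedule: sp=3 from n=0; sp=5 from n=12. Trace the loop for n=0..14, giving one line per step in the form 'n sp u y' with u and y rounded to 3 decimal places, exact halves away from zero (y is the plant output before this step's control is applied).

0 3 9.000 0.000
1 3 -3.750 2.250
2 3 8.963 -0.488
3 3 -4.404 2.143
4 3 9.304 -0.672
5 3 -4.919 2.191
6 3 9.757 -0.792
7 3 -5.426 2.281
8 3 10.263 -0.900
9 3 -5.958 2.386
10 3 10.808 -1.012
11 3 -6.523 2.500
12 5 17.392 -1.131
13 5 -9.627 4.122
14 5 17.991 -1.582

(exact arithmetic carried between steps; '≈' marks a value shown rounded to 6 d.p. or computed from one; I and e_prev carry over from the previous line; the table rounds u and y to 3 d.p., halves away from zero)
n=0: y=0, sp=3, e=sp−y=3; I=3, D=e−e_prev=3; u=1·3+0·3+2·3=9; next y=1/5·0+1/4·9=2.25
n=1: y=2.25, sp=3, e=sp−y=0.75; I=3.75, D=e−e_prev=-2.25; u=1·0.75+0·3.75+2·(-2.25)=-3.75; next y=1/5·2.25+1/4·(-3.75)=-0.4875
n=2: y=-0.4875, sp=3, e=sp−y=3.4875; I=7.2375, D=e−e_prev=2.7375; u=1·3.4875+0·7.2375+2·2.7375=8.9625; next y=1/5·(-0.4875)+1/4·8.9625=2.143125
n=3: y=2.143125, sp=3, e=sp−y=0.856875; I=8.094375, D=e−e_prev=-2.630625; u=1·0.856875+0·8.094375+2·(-2.630625)=-4.404375; next y=1/5·2.143125+1/4·(-4.404375)≈-0.672469
n=4: y≈-0.672469, sp=3, e=sp−y≈3.672469; I≈11.766844, D=e−e_prev≈2.815594; u=1·3.672469+0·11.766844+2·2.815594≈9.303656; next y=1/5·(-0.672469)+1/4·9.303656≈2.191420
n=5: y≈2.191420, sp=3, e=sp−y≈0.808580; I≈12.575423, D=e−e_prev≈-2.863889; u=1·0.808580+0·12.575423+2·(-2.863889)≈-4.919198; next y=1/5·2.191420+1/4·(-4.919198)≈-0.791516
n=6: y≈-0.791516, sp=3, e=sp−y≈3.791516; I≈16.366939, D=e−e_prev≈2.982936; u=1·3.791516+0·16.366939+2·2.982936≈9.757387; next y=1/5·(-0.791516)+1/4·9.757387≈2.281044
n=7: y≈2.281044, sp=3, e=sp−y≈0.718956; I≈17.085895, D=e−e_prev≈-3.072559; u=1·0.718956+0·17.085895+2·(-3.072559)≈-5.426162; next y=1/5·2.281044+1/4·(-5.426162)≈-0.900332
n=8: y≈-0.900332, sp=3, e=sp−y≈3.900332; I≈20.986227, D=e−e_prev≈3.181376; u=1·3.900332+0·20.986227+2·3.181376≈10.263083; next y=1/5·(-0.900332)+1/4·10.263083≈2.385704
n=9: y≈2.385704, sp=3, e=sp−y≈0.614296; I≈21.600523, D=e−e_prev≈-3.286036; u=1·0.614296+0·21.600523+2·(-3.286036)≈-5.957777; next y=1/5·2.385704+1/4·(-5.957777)≈-1.012303
n=10: y≈-1.012303, sp=3, e=sp−y≈4.012303; I≈25.612826, D=e−e_prev≈3.398008; u=1·4.012303+0·25.612826+2·3.398008≈10.808319; next y=1/5·(-1.012303)+1/4·10.808319≈2.499619
n=11: y≈2.499619, sp=3, e=sp−y≈0.500381; I≈26.113207, D=e−e_prev≈-3.511922; u=1·0.500381+0·26.113207+2·(-3.511922)≈-6.523464; next y=1/5·2.499619+1/4·(-6.523464)≈-1.130942
n=12: y≈-1.130942, sp=5, e=sp−y≈6.130942; I≈32.244149, D=e−e_prev≈5.630561; u=1·6.130942+0·32.244149+2·5.630561≈17.392064; next y=1/5·(-1.130942)+1/4·17.392064≈4.121828
n=13: y≈4.121828, sp=5, e=sp−y≈0.878172; I≈33.122321, D=e−e_prev≈-5.252770; u=1·0.878172+0·33.122321+2·(-5.252770)≈-9.627367; next y=1/5·4.121828+1/4·(-9.627367)≈-1.582476
n=14: y≈-1.582476, sp=5, e=sp−y≈6.582476; I≈39.704798, D=e−e_prev≈5.704304; u=1·6.582476+0·39.704798+2·5.704304≈17.991084; next y=1/5·(-1.582476)+1/4·17.991084≈4.181276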